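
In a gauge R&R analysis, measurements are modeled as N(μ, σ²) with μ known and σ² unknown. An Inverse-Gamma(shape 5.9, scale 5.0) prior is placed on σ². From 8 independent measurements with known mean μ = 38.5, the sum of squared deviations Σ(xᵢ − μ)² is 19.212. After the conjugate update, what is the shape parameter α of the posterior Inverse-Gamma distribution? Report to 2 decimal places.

With known mean μ and an Inverse-Gamma(α, β) prior on σ², the Normal likelihood is conjugate: posterior is Inv-Gamma(α + n/2, β + Σ(xᵢ−μ)²/2).
Posterior: Inv-Gamma(5.9 + 8/2, 5.0 + 19.212/2) = Inv-Gamma(9.90, 14.6060).
Posterior α = 9.90.

9.90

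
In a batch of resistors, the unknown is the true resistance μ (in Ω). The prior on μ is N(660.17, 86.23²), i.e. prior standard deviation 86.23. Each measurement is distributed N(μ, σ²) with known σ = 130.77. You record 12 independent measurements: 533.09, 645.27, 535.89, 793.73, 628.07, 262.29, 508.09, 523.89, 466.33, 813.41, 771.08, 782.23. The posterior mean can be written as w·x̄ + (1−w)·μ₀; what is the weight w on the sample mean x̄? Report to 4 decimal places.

For Normal data with known variance σ², a Normal(μ₀, σ₀²) prior on μ is conjugate. Posterior precision = 1/σ₀² + n/σ²; posterior mean is the precision-weighted average of μ₀ and x̄.
σ₀² = 86.23² = 7435.6129, σ² = 130.77² = 17100.7929. Prior precision 1/σ₀² = 1/7435.6129; data precision n/σ² = 12/17100.7929.
w = (n/σ²)/(1/σ₀² + n/σ²) = n·σ₀²/(σ² + n·σ₀²) = 12·7435.6129/(17100.7929 + 12·7435.6129) = 89227.3548/106328.1477 = 0.8392.

0.8392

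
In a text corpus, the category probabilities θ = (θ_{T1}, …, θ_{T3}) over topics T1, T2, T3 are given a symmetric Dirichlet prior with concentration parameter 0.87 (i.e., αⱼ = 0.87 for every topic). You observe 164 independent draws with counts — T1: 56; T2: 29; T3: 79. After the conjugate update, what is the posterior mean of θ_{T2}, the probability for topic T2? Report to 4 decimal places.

The Dirichlet prior is conjugate to the Multinomial likelihood: each posterior αⱼ = prior αⱼ + observed count nⱼ.
Posterior concentration: (56.87, 29.87, 79.87), total = 166.61.
E[θ_{T2}|data] = α_{T2}/Σα = 29.87/166.61 = 0.1793.

0.1793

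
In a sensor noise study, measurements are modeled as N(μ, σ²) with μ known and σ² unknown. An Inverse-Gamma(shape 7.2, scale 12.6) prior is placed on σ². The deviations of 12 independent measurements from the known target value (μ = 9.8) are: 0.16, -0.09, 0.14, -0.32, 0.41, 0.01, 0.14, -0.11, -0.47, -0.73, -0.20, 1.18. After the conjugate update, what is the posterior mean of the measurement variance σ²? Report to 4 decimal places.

With known mean μ and an Inverse-Gamma(α, β) prior on σ², the Normal likelihood is conjugate: posterior is Inv-Gamma(α + n/2, β + Σ(xᵢ−μ)²/2).
Σ(xᵢ−μ)² = (0.16)² + (-0.09)² + (0.14)² + (-0.32)² + (0.41)² + (0.01)² + (0.14)² + (-0.11)² + (-0.47)² + (-0.73)² + (-0.20)² + (1.18)² = 2.5418.
Posterior: Inv-Gamma(7.2 + 12/2, 12.6 + 2.5418/2) = Inv-Gamma(13.20, 13.87090).
E[σ²|data] = β/(α−1) = 13.87090/12.20 = 1.1370.

1.1370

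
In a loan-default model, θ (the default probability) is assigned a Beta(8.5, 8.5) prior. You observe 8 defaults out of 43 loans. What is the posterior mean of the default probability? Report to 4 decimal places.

0.2750

The Beta prior is conjugate to a Binomial/Bernoulli likelihood; the update adds successes to α and failures to β.
Posterior: Beta(α+k, β+n−k) = Beta(8.5+8, 8.5+35) = Beta(16.5, 43.5).
Posterior mean = α/(α+β) = 16.5/60.0 = 0.2750.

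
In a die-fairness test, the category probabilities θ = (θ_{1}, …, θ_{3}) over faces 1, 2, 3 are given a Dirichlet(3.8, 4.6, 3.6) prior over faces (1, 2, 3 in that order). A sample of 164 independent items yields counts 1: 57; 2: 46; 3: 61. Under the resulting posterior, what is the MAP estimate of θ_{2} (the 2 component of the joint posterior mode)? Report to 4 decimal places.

The Dirichlet prior is conjugate to the Multinomial likelihood: each posterior αⱼ = prior αⱼ + observed count nⱼ.
Posterior concentration: (60.8, 50.6, 64.6), total = 176.0.
Joint mode component: (α_{2}−1)/(Σα−K) = 49.6/173.0 = 0.2867.

0.2867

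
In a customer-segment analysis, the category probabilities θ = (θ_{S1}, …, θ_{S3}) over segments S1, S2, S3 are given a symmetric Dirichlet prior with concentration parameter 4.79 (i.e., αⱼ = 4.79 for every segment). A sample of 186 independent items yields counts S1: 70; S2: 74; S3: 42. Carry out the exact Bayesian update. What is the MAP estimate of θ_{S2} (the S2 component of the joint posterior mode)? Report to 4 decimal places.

0.3941

The Dirichlet prior is conjugate to the Multinomial likelihood: each posterior αⱼ = prior αⱼ + observed count nⱼ.
Posterior concentration: (74.79, 78.79, 46.79), total = 200.37.
Joint mode component: (α_{S2}−1)/(Σα−K) = 77.79/197.37 = 0.3941.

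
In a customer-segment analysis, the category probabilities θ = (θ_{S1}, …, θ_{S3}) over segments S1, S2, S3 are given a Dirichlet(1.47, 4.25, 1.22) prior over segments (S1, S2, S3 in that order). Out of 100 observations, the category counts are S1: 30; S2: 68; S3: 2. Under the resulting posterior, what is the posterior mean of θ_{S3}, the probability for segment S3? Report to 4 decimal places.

The Dirichlet prior is conjugate to the Multinomial likelihood: each posterior αⱼ = prior αⱼ + observed count nⱼ.
Posterior concentration: (31.47, 72.25, 3.22), total = 106.94.
E[θ_{S3}|data] = α_{S3}/Σα = 3.22/106.94 = 0.0301.

0.0301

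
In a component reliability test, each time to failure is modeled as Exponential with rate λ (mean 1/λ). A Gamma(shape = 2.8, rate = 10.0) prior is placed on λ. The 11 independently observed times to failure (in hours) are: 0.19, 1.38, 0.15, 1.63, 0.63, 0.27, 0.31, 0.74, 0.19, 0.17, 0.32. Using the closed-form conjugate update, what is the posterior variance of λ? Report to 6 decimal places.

With a Gamma(shape α, rate β) prior on the exponential rate λ, the posterior after n observations with total T = Σxᵢ is Gamma(α+n, β+T).
Sum of observations T = 5.98 hours; n = 11.
Posterior: Gamma(2.8+11, 10.0+5.98) = Gamma(13.8, 15.98).
Var = α/β² = 0.054041.

0.054041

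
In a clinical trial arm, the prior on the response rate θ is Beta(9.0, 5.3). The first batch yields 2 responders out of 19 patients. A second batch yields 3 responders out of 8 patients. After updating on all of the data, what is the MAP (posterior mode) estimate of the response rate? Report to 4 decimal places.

The Beta prior is conjugate to a Binomial/Bernoulli likelihood; the update adds successes to α and failures to β.
After batch 1: Beta(9.0+2, 5.3+17) = Beta(11.0, 22.3).
After batch 2: Beta(11.0+3, 22.3+5) = Beta(14.0, 27.3).
Mode of Beta(a,b) for a,b>1 is (a−1)/(a+b−2) = 13.0/39.3 = 0.3308.

0.3308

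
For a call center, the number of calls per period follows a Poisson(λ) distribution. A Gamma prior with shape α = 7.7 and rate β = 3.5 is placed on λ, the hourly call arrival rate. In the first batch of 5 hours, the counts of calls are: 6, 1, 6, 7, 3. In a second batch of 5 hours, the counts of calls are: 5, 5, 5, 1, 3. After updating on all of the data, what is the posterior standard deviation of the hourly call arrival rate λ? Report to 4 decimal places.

0.5222

With a Gamma(shape α, rate β) prior, the Poisson likelihood is conjugate: the posterior is Gamma(α + ΣXᵢ, β + n).
Batch 1: sum of counts S = 23 over n = 5 hours.
After batch 1: Gamma(α+S, β+n) = Gamma(7.7+23, 3.5+5) = Gamma(30.7, 8.5).
Batch 2: sum of counts S = 19 over n = 5 hours.
After batch 2: Gamma(α+S, β+n) = Gamma(30.7+19, 8.5+5) = Gamma(49.7, 13.5).
SD = √α/β = √49.7/13.5 = 0.5222.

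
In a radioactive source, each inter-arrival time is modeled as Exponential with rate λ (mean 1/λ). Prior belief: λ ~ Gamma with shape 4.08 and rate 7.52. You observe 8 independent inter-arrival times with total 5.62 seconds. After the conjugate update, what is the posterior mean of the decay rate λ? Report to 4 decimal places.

0.9193

With a Gamma(shape α, rate β) prior on the exponential rate λ, the posterior after n observations with total T = Σxᵢ is Gamma(α+n, β+T).
Posterior: Gamma(4.08+8, 7.52+5.62) = Gamma(12.08, 13.14).
Posterior mean of λ = α/β = 12.08/13.14 = 0.9193.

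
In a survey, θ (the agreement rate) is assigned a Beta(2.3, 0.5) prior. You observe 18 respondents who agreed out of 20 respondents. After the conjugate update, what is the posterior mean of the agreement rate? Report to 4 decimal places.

The Beta prior is conjugate to a Binomial/Bernoulli likelihood; the update adds successes to α and failures to β.
Posterior: Beta(α+k, β+n−k) = Beta(2.3+18, 0.5+2) = Beta(20.3, 2.5).
Posterior mean = α/(α+β) = 20.3/22.8 = 0.8904.

0.8904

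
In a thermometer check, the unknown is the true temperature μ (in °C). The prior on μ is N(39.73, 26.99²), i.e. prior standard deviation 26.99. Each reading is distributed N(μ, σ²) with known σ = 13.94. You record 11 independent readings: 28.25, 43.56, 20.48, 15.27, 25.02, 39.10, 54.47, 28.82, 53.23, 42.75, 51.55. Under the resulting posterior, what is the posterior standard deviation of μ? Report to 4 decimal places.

For Normal data with known variance σ², a Normal(μ₀, σ₀²) prior on μ is conjugate. Posterior precision = 1/σ₀² + n/σ²; posterior mean is the precision-weighted average of μ₀ and x̄.
σ₀² = 26.99² = 728.4601, σ² = 13.94² = 194.3236; σ² + n·σ₀² = 194.3236 + 11·728.4601 = 8207.3847.
Posterior precision = 1/σ₀² + n/σ² = 1/728.4601 + 11/194.3236 = (σ² + n·σ₀²)/(σ₀²σ²) = 8207.3847/(728.4601·194.3236); posterior variance σₙ² = σ₀²σ²/(σ² + n·σ₀²) = 728.4601·194.3236/8207.3847 = 17.247515.
Posterior SD = √σₙ² = √(728.4601·194.3236/8207.3847) = 4.1530.

4.1530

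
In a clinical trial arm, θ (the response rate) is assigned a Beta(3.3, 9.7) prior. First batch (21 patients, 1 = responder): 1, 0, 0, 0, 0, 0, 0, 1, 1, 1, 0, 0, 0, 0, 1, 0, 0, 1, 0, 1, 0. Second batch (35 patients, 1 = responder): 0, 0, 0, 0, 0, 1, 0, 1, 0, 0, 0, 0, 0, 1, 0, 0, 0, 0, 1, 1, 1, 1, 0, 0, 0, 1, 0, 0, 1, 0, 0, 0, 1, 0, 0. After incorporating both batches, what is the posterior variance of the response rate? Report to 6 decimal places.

0.002966

The Beta prior is conjugate to a Binomial/Bernoulli likelihood; the update adds successes to α and failures to β.
After batch 1: Beta(3.3+7, 9.7+14) = Beta(10.3, 23.7).
After batch 2: Beta(10.3+10, 23.7+25) = Beta(20.3, 48.7).
Var = αβ/((α+β)²(α+β+1)) = 20.3·48.7/(69.0²·70.0) = 0.002966.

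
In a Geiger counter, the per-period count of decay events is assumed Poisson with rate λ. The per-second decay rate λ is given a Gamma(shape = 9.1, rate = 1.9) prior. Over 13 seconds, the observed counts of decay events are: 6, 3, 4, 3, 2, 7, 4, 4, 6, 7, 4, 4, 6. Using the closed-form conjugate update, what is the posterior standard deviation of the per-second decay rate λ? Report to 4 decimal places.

0.5579

With a Gamma(shape α, rate β) prior, the Poisson likelihood is conjugate: the posterior is Gamma(α + ΣXᵢ, β + n).
Sum of counts S = 60 over n = 13 seconds.
Posterior: Gamma(α+S, β+n) = Gamma(9.1+60, 1.9+13) = Gamma(69.1, 14.9).
SD = √α/β = √69.1/14.9 = 0.5579.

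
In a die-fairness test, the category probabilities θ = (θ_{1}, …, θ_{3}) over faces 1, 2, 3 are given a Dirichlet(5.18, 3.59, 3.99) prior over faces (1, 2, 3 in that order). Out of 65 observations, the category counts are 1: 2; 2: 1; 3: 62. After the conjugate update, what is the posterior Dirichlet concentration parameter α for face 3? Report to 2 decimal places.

The Dirichlet prior is conjugate to the Multinomial likelihood: each posterior αⱼ = prior αⱼ + observed count nⱼ.
Posterior concentration: (7.18, 4.59, 65.99), total = 77.76.
α_{3} = 3.99 + 62 = 65.99.

65.99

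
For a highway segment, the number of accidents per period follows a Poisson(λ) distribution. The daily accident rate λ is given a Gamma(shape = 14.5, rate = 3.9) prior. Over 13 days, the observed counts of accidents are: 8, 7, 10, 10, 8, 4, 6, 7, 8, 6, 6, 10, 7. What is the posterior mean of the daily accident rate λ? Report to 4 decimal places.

With a Gamma(shape α, rate β) prior, the Poisson likelihood is conjugate: the posterior is Gamma(α + ΣXᵢ, β + n).
Sum of counts S = 97 over n = 13 days.
Posterior: Gamma(α+S, β+n) = Gamma(14.5+97, 3.9+13) = Gamma(111.5, 16.9).
Posterior mean = α/β = 111.5/16.9 = 6.5976.

6.5976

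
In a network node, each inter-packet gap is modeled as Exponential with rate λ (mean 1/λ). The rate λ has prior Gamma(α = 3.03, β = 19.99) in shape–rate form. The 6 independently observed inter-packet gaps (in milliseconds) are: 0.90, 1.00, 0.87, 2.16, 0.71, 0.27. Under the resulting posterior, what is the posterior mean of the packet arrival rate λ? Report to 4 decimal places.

0.3486

With a Gamma(shape α, rate β) prior on the exponential rate λ, the posterior after n observations with total T = Σxᵢ is Gamma(α+n, β+T).
Sum of observations T = 5.91 milliseconds; n = 6.
Posterior: Gamma(3.03+6, 19.99+5.91) = Gamma(9.03, 25.90).
Posterior mean of λ = α/β = 9.03/25.90 = 0.3486.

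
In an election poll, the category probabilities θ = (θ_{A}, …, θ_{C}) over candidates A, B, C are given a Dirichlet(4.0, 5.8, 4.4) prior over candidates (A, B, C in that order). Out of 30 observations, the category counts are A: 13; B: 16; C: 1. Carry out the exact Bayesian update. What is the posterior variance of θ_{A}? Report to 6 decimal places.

0.005236

The Dirichlet prior is conjugate to the Multinomial likelihood: each posterior αⱼ = prior αⱼ + observed count nⱼ.
Posterior concentration: (17.0, 21.8, 5.4), total = 44.2.
Var[θ_j] = α_j(Σα−α_j)/((Σα)²(Σα+1)) = 17.0·27.2/(44.2²·45.2) = 0.005236.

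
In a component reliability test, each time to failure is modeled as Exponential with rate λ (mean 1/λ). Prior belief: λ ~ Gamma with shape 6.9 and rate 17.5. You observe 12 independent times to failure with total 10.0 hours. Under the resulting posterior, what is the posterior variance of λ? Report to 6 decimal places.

With a Gamma(shape α, rate β) prior on the exponential rate λ, the posterior after n observations with total T = Σxᵢ is Gamma(α+n, β+T).
Posterior: Gamma(6.9+12, 17.5+10.0) = Gamma(18.9, 27.5).
Var = α/β² = 0.024992.

0.024992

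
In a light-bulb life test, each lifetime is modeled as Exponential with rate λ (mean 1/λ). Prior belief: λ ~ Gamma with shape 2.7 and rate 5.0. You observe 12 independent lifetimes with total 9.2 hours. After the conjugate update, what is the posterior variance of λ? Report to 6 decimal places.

With a Gamma(shape α, rate β) prior on the exponential rate λ, the posterior after n observations with total T = Σxᵢ is Gamma(α+n, β+T).
Posterior: Gamma(2.7+12, 5.0+9.2) = Gamma(14.7, 14.2).
Var = α/β² = 0.072902.

0.072902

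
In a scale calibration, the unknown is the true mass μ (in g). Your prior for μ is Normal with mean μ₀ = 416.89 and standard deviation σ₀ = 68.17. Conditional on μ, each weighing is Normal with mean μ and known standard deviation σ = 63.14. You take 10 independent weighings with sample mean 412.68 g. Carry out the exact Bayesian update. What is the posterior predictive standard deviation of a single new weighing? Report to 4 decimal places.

For Normal data with known variance σ², a Normal(μ₀, σ₀²) prior on μ is conjugate. Posterior precision = 1/σ₀² + n/σ²; posterior mean is the precision-weighted average of μ₀ and x̄.
σ₀² = 68.17² = 4647.1489, σ² = 63.14² = 3986.6596; σ² + n·σ₀² = 3986.6596 + 10·4647.1489 = 50458.1486.
Posterior precision = 1/σ₀² + n/σ² = 1/4647.1489 + 10/3986.6596 = (σ² + n·σ₀²)/(σ₀²σ²) = 50458.1486/(4647.1489·3986.6596); posterior variance σₙ² = σ₀²σ²/(σ² + n·σ₀²) = 4647.1489·3986.6596/50458.1486 = 367.167668.
Predictive variance for one new observation = σₙ² + σ² = 4647.1489·3986.6596/50458.1486 + 3986.6596 = σ²·(σ₀² + 50458.1486)/50458.1486 = 3986.6596·55105.2975/50458.1486 = 4353.827268; SD = √(3986.6596·55105.2975/50458.1486) = 65.9835.

65.9835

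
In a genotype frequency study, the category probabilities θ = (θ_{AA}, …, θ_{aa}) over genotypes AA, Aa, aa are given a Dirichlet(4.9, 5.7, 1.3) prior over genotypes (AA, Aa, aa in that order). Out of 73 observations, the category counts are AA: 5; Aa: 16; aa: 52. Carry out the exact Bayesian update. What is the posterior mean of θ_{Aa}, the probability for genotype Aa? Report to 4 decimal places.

0.2556

The Dirichlet prior is conjugate to the Multinomial likelihood: each posterior αⱼ = prior αⱼ + observed count nⱼ.
Posterior concentration: (9.9, 21.7, 53.3), total = 84.9.
E[θ_{Aa}|data] = α_{Aa}/Σα = 21.7/84.9 = 0.2556.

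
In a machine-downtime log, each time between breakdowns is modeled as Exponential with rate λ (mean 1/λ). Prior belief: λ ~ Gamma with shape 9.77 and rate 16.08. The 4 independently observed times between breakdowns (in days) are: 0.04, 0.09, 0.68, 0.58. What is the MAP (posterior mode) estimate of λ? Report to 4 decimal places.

With a Gamma(shape α, rate β) prior on the exponential rate λ, the posterior after n observations with total T = Σxᵢ is Gamma(α+n, β+T).
Sum of observations T = 1.39 days; n = 4.
Posterior: Gamma(9.77+4, 16.08+1.39) = Gamma(13.77, 17.47).
Mode = (α−1)/β = 0.7310.

0.7310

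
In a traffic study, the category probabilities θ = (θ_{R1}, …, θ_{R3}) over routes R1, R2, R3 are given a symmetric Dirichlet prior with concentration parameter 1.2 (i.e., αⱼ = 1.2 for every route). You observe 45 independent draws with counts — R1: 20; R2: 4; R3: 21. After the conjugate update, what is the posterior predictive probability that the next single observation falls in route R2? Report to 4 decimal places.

The Dirichlet prior is conjugate to the Multinomial likelihood: each posterior αⱼ = prior αⱼ + observed count nⱼ.
Posterior concentration: (21.2, 5.2, 22.2), total = 48.6.
P(next = R2 | data) = α_{R2}/Σα = 0.1070.

0.1070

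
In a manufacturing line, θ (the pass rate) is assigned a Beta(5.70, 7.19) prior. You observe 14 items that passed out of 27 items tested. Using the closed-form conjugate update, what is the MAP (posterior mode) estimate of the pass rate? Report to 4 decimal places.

0.4935

The Beta prior is conjugate to a Binomial/Bernoulli likelihood; the update adds successes to α and failures to β.
Posterior: Beta(α+k, β+n−k) = Beta(5.70+14, 7.19+13) = Beta(19.70, 20.19).
Mode of Beta(a,b) for a,b>1 is (a−1)/(a+b−2) = 18.70/37.89 = 0.4935.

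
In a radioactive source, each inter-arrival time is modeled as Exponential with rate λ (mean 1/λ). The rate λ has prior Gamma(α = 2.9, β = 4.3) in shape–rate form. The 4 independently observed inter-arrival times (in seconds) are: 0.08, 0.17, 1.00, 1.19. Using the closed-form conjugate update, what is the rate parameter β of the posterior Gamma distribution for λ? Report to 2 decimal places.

6.74

With a Gamma(shape α, rate β) prior on the exponential rate λ, the posterior after n observations with total T = Σxᵢ is Gamma(α+n, β+T).
Sum of observations T = 2.44 seconds; n = 4.
Posterior: Gamma(2.9+4, 4.3+2.44) = Gamma(6.9, 6.74).
Posterior β = 6.74.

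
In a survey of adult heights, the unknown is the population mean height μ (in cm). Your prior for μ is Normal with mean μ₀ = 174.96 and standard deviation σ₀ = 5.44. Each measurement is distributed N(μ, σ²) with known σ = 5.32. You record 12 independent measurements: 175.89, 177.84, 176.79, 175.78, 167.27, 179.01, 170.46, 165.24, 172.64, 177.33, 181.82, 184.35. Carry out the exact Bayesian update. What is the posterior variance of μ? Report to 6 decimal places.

For Normal data with known variance σ², a Normal(μ₀, σ₀²) prior on μ is conjugate. Posterior precision = 1/σ₀² + n/σ²; posterior mean is the precision-weighted average of μ₀ and x̄.
σ₀² = 5.44² = 29.5936, σ² = 5.32² = 28.3024; σ² + n·σ₀² = 28.3024 + 12·29.5936 = 383.4256.
Posterior precision = 1/σ₀² + n/σ² = 1/29.5936 + 12/28.3024 = (σ² + n·σ₀²)/(σ₀²σ²) = 383.4256/(29.5936·28.3024); posterior variance σₙ² = σ₀²σ²/(σ² + n·σ₀²) = 29.5936·28.3024/383.4256 = 2.184439.

2.184439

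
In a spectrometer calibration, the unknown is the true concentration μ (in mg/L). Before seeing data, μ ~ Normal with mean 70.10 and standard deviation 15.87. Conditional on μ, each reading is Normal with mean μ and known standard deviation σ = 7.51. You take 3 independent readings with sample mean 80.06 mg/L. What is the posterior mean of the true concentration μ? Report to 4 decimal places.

79.3682

For Normal data with known variance σ², a Normal(μ₀, σ₀²) prior on μ is conjugate. Posterior precision = 1/σ₀² + n/σ²; posterior mean is the precision-weighted average of μ₀ and x̄.
n·x̄ = 3·80.06 = 240.18.
σ₀² = 15.87² = 251.8569, σ² = 7.51² = 56.4001; σ² + n·σ₀² = 56.4001 + 3·251.8569 = 811.9708.
Posterior mean = (μ₀/σ₀² + n·x̄/σ²)/(1/σ₀² + n/σ²) = (σ²·μ₀ + σ₀²·n·x̄)/(σ² + n·σ₀²) = (56.4001·70.10 + 251.8569·240.18)/811.9708 = 64444.637252/811.9708 = 79.3682.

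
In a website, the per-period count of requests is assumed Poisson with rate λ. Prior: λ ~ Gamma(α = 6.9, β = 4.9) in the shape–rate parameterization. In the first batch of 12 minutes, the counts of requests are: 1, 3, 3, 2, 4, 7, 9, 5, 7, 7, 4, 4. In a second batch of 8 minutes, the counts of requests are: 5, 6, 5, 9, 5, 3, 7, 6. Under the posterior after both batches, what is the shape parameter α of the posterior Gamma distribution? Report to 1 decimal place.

108.9

With a Gamma(shape α, rate β) prior, the Poisson likelihood is conjugate: the posterior is Gamma(α + ΣXᵢ, β + n).
Batch 1: sum of counts S = 56 over n = 12 minutes.
After batch 1: Gamma(α+S, β+n) = Gamma(6.9+56, 4.9+12) = Gamma(62.9, 16.9).
Batch 2: sum of counts S = 46 over n = 8 minutes.
After batch 2: Gamma(α+S, β+n) = Gamma(62.9+46, 16.9+8) = Gamma(108.9, 24.9).
Posterior α = 108.9.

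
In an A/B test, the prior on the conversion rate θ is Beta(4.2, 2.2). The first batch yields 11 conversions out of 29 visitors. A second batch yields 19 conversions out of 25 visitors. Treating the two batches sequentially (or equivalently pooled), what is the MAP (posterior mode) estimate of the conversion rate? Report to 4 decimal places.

The Beta prior is conjugate to a Binomial/Bernoulli likelihood; the update adds successes to α and failures to β.
After batch 1: Beta(4.2+11, 2.2+18) = Beta(15.2, 20.2).
After batch 2: Beta(15.2+19, 20.2+6) = Beta(34.2, 26.2).
Mode of Beta(a,b) for a,b>1 is (a−1)/(a+b−2) = 33.2/58.4 = 0.5685.

0.5685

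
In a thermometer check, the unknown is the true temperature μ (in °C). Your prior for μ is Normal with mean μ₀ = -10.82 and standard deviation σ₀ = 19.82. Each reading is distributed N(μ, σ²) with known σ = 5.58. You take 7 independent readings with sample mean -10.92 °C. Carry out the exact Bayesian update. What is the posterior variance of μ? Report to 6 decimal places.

4.398256

For Normal data with known variance σ², a Normal(μ₀, σ₀²) prior on μ is conjugate. Posterior precision = 1/σ₀² + n/σ²; posterior mean is the precision-weighted average of μ₀ and x̄.
σ₀² = 19.82² = 392.8324, σ² = 5.58² = 31.1364; σ² + n·σ₀² = 31.1364 + 7·392.8324 = 2780.9632.
Posterior precision = 1/σ₀² + n/σ² = 1/392.8324 + 7/31.1364 = (σ² + n·σ₀²)/(σ₀²σ²) = 2780.9632/(392.8324·31.1364); posterior variance σₙ² = σ₀²σ²/(σ² + n·σ₀²) = 392.8324·31.1364/2780.9632 = 4.398256.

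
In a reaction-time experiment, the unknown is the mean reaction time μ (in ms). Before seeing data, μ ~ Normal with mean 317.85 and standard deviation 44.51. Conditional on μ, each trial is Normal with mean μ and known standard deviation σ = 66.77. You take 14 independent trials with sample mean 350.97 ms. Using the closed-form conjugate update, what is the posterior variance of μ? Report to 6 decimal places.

274.347104

For Normal data with known variance σ², a Normal(μ₀, σ₀²) prior on μ is conjugate. Posterior precision = 1/σ₀² + n/σ²; posterior mean is the precision-weighted average of μ₀ and x̄.
σ₀² = 44.51² = 1981.1401, σ² = 66.77² = 4458.2329; σ² + n·σ₀² = 4458.2329 + 14·1981.1401 = 32194.1943.
Posterior precision = 1/σ₀² + n/σ² = 1/1981.1401 + 14/4458.2329 = (σ² + n·σ₀²)/(σ₀²σ²) = 32194.1943/(1981.1401·4458.2329); posterior variance σₙ² = σ₀²σ²/(σ² + n·σ₀²) = 1981.1401·4458.2329/32194.1943 = 274.347104.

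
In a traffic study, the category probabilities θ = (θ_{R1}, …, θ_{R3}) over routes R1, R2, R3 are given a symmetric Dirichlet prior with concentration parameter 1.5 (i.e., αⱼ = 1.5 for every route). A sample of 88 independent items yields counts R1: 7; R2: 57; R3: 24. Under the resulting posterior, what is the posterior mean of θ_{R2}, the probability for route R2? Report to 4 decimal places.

0.6324

The Dirichlet prior is conjugate to the Multinomial likelihood: each posterior αⱼ = prior αⱼ + observed count nⱼ.
Posterior concentration: (8.5, 58.5, 25.5), total = 92.5.
E[θ_{R2}|data] = α_{R2}/Σα = 58.5/92.5 = 0.6324.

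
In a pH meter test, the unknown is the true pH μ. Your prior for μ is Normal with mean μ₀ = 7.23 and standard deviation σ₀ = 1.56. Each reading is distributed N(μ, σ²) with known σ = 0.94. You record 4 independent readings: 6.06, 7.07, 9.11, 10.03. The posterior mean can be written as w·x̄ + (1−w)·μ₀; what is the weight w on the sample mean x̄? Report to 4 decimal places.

For Normal data with known variance σ², a Normal(μ₀, σ₀²) prior on μ is conjugate. Posterior precision = 1/σ₀² + n/σ²; posterior mean is the precision-weighted average of μ₀ and x̄.
σ₀² = 1.56² = 2.4336, σ² = 0.94² = 0.8836. Prior precision 1/σ₀² = 1/2.4336; data precision n/σ² = 4/0.8836.
w = (n/σ²)/(1/σ₀² + n/σ²) = n·σ₀²/(σ² + n·σ₀²) = 4·2.4336/(0.8836 + 4·2.4336) = 9.7344/10.618 = 0.9168.

0.9168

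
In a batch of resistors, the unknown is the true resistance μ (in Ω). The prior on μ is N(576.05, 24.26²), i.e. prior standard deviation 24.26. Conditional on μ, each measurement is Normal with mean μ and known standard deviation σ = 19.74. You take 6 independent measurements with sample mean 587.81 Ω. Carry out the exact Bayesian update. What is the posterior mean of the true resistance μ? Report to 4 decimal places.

For Normal data with known variance σ², a Normal(μ₀, σ₀²) prior on μ is conjugate. Posterior precision = 1/σ₀² + n/σ²; posterior mean is the precision-weighted average of μ₀ and x̄.
n·x̄ = 6·587.81 = 3526.86.
σ₀² = 24.26² = 588.5476, σ² = 19.74² = 389.6676; σ² + n·σ₀² = 389.6676 + 6·588.5476 = 3920.9532.
Posterior mean = (μ₀/σ₀² + n·x̄/σ²)/(1/σ₀² + n/σ²) = (σ²·μ₀ + σ₀²·n·x̄)/(σ² + n·σ₀²) = (389.6676·576.05 + 588.5476·3526.86)/3920.9532 = 2300193.009516/3920.9532 = 586.6413.

586.6413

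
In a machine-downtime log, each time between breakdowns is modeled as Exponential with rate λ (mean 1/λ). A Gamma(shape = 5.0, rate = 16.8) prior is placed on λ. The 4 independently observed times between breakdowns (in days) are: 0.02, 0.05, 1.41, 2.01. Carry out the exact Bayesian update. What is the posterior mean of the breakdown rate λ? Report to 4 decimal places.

0.4436

With a Gamma(shape α, rate β) prior on the exponential rate λ, the posterior after n observations with total T = Σxᵢ is Gamma(α+n, β+T).
Sum of observations T = 3.49 days; n = 4.
Posterior: Gamma(5.0+4, 16.8+3.49) = Gamma(9.0, 20.29).
Posterior mean of λ = α/β = 9.0/20.29 = 0.4436.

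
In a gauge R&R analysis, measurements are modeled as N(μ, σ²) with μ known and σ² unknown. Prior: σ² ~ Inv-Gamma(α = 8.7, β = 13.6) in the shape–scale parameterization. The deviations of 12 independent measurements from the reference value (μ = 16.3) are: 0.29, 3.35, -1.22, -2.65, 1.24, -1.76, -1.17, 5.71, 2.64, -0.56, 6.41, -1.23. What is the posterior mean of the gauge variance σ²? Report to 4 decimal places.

4.9456

With known mean μ and an Inverse-Gamma(α, β) prior on σ², the Normal likelihood is conjugate: posterior is Inv-Gamma(α + n/2, β + Σ(xᵢ−μ)²/2).
Σ(xᵢ−μ)² = (0.29)² + (3.35)² + (-1.22)² + (-2.65)² + (1.24)² + (-1.76)² + (-1.17)² + (5.71)² + (2.64)² + (-0.56)² + (6.41)² + (-1.23)² = 108.3099.
Posterior: Inv-Gamma(8.7 + 12/2, 13.6 + 108.3099/2) = Inv-Gamma(14.70, 67.75495).
E[σ²|data] = β/(α−1) = 67.75495/13.70 = 4.9456.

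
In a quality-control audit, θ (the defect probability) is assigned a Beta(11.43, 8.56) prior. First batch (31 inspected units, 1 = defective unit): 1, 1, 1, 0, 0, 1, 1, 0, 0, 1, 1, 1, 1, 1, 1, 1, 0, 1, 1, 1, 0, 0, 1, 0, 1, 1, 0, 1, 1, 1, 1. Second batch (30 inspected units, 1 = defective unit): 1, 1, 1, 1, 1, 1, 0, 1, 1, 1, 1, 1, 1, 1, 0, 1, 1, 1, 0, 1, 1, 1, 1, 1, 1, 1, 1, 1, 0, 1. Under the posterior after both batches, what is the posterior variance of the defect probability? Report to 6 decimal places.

0.002382

The Beta prior is conjugate to a Binomial/Bernoulli likelihood; the update adds successes to α and failures to β.
After batch 1: Beta(11.43+22, 8.56+9) = Beta(33.43, 17.56).
After batch 2: Beta(33.43+26, 17.56+4) = Beta(59.43, 21.56).
Var = αβ/((α+β)²(α+β+1)) = 59.43·21.56/(80.99²·81.99) = 0.002382.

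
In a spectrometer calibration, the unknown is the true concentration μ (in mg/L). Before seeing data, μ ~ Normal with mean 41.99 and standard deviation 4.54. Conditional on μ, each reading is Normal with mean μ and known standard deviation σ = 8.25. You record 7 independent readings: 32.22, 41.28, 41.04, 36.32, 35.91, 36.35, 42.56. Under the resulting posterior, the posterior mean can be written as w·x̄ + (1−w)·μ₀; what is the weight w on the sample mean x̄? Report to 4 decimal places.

0.6795

For Normal data with known variance σ², a Normal(μ₀, σ₀²) prior on μ is conjugate. Posterior precision = 1/σ₀² + n/σ²; posterior mean is the precision-weighted average of μ₀ and x̄.
σ₀² = 4.54² = 20.6116, σ² = 8.25² = 68.0625. Prior precision 1/σ₀² = 1/20.6116; data precision n/σ² = 7/68.0625.
w = (n/σ²)/(1/σ₀² + n/σ²) = n·σ₀²/(σ² + n·σ₀²) = 7·20.6116/(68.0625 + 7·20.6116) = 144.2812/212.3437 = 0.6795.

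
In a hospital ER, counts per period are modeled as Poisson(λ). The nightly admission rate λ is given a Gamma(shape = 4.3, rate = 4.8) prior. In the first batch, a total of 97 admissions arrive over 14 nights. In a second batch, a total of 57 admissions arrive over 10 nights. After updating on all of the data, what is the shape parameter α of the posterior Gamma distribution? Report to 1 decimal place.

158.3

With a Gamma(shape α, rate β) prior, the Poisson likelihood is conjugate: the posterior is Gamma(α + ΣXᵢ, β + n).
After batch 1: Gamma(α+S, β+n) = Gamma(4.3+97, 4.8+14) = Gamma(101.3, 18.8).
After batch 2: Gamma(α+S, β+n) = Gamma(101.3+57, 18.8+10) = Gamma(158.3, 28.8).
Posterior α = 158.3.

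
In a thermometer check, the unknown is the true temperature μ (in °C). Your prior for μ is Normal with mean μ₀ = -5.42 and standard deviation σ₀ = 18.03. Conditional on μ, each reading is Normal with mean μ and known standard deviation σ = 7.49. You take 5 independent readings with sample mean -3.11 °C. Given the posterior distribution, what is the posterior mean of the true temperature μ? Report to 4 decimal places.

For Normal data with known variance σ², a Normal(μ₀, σ₀²) prior on μ is conjugate. Posterior precision = 1/σ₀² + n/σ²; posterior mean is the precision-weighted average of μ₀ and x̄.
n·x̄ = 5·(-3.11) = -15.55.
σ₀² = 18.03² = 325.0809, σ² = 7.49² = 56.1001; σ² + n·σ₀² = 56.1001 + 5·325.0809 = 1681.5046.
Posterior mean = (μ₀/σ₀² + n·x̄/σ²)/(1/σ₀² + n/σ²) = (σ²·μ₀ + σ₀²·n·x̄)/(σ² + n·σ₀²) = (56.1001·(-5.42) + 325.0809·(-15.55))/1681.5046 = -5359.070537/1681.5046 = -3.1871.

-3.1871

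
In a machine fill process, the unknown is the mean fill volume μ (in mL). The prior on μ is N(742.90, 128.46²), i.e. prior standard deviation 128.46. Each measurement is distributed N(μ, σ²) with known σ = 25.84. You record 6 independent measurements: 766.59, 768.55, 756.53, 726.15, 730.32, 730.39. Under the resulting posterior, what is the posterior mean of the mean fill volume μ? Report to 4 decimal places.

For Normal data with known variance σ², a Normal(μ₀, σ₀²) prior on μ is conjugate. Posterior precision = 1/σ₀² + n/σ²; posterior mean is the precision-weighted average of μ₀ and x̄.
Σxᵢ = 766.59 + 768.55 + 756.53 + 726.15 + 730.32 + 730.39 = 4478.53, so n·x̄ = 4478.53.
σ₀² = 128.46² = 16501.9716, σ² = 25.84² = 667.7056; σ² + n·σ₀² = 667.7056 + 6·16501.9716 = 99679.5352.
Posterior mean = (μ₀/σ₀² + n·x̄/σ²)/(1/σ₀² + n/σ²) = (σ²·μ₀ + σ₀²·n·x̄)/(σ² + n·σ₀²) = (667.7056·742.90 + 16501.9716·4478.53)/99679.5352 = 74400613.359988/99679.5352 = 746.3981.

746.3981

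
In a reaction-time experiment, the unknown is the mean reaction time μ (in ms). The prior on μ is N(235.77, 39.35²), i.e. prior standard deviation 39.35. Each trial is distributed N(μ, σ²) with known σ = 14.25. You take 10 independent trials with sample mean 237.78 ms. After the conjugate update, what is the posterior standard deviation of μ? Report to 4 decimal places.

4.4770

For Normal data with known variance σ², a Normal(μ₀, σ₀²) prior on μ is conjugate. Posterior precision = 1/σ₀² + n/σ²; posterior mean is the precision-weighted average of μ₀ and x̄.
σ₀² = 39.35² = 1548.4225, σ² = 14.25² = 203.0625; σ² + n·σ₀² = 203.0625 + 10·1548.4225 = 15687.2875.
Posterior precision = 1/σ₀² + n/σ² = 1/1548.4225 + 10/203.0625 = (σ² + n·σ₀²)/(σ₀²σ²) = 15687.2875/(1548.4225·203.0625); posterior variance σₙ² = σ₀²σ²/(σ² + n·σ₀²) = 1548.4225·203.0625/15687.2875 = 20.043398.
Posterior SD = √σₙ² = √(1548.4225·203.0625/15687.2875) = 4.4770.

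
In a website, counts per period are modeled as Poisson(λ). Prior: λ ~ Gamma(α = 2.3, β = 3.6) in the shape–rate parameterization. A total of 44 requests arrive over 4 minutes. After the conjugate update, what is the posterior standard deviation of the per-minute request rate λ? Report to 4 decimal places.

With a Gamma(shape α, rate β) prior, the Poisson likelihood is conjugate: the posterior is Gamma(α + ΣXᵢ, β + n).
Posterior: Gamma(α+S, β+n) = Gamma(2.3+44, 3.6+4) = Gamma(46.3, 7.6).
SD = √α/β = √46.3/7.6 = 0.8953.

0.8953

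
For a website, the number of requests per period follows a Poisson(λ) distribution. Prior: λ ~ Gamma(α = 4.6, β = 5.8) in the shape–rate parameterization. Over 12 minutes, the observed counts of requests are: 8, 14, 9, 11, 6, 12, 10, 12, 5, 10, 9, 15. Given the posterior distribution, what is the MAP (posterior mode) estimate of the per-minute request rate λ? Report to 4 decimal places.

With a Gamma(shape α, rate β) prior, the Poisson likelihood is conjugate: the posterior is Gamma(α + ΣXᵢ, β + n).
Sum of counts S = 121 over n = 12 minutes.
Posterior: Gamma(α+S, β+n) = Gamma(4.6+121, 5.8+12) = Gamma(125.6, 17.8).
Mode of Gamma(α,β) for α≥1 is (α−1)/β = 124.6/17.8 = 7.0000.

7.0000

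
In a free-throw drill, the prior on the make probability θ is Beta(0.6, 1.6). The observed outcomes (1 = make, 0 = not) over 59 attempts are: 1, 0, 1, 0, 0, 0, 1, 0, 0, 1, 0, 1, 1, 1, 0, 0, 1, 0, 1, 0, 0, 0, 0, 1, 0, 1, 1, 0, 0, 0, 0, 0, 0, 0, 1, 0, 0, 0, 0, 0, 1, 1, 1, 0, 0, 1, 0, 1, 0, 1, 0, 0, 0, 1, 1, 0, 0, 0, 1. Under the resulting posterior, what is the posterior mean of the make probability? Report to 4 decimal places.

0.3693

The Beta prior is conjugate to a Binomial/Bernoulli likelihood; the update adds successes to α and failures to β.
Posterior: Beta(α+k, β+n−k) = Beta(0.6+22, 1.6+37) = Beta(22.6, 38.6).
Posterior mean = α/(α+β) = 22.6/61.2 = 0.3693.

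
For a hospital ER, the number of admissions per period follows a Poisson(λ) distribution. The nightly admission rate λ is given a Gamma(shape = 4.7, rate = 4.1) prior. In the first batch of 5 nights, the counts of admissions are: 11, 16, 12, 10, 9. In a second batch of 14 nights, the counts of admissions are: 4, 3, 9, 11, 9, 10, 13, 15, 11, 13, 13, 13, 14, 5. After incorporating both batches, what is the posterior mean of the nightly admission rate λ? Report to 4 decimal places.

8.9048

With a Gamma(shape α, rate β) prior, the Poisson likelihood is conjugate: the posterior is Gamma(α + ΣXᵢ, β + n).
Batch 1: sum of counts S = 58 over n = 5 nights.
After batch 1: Gamma(α+S, β+n) = Gamma(4.7+58, 4.1+5) = Gamma(62.7, 9.1).
Batch 2: sum of counts S = 143 over n = 14 nights.
After batch 2: Gamma(α+S, β+n) = Gamma(62.7+143, 9.1+14) = Gamma(205.7, 23.1).
Posterior mean = α/β = 205.7/23.1 = 8.9048.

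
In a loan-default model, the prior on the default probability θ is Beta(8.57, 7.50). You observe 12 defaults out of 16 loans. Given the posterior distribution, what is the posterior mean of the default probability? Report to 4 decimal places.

0.6414

The Beta prior is conjugate to a Binomial/Bernoulli likelihood; the update adds successes to α and failures to β.
Posterior: Beta(α+k, β+n−k) = Beta(8.57+12, 7.50+4) = Beta(20.57, 11.50).
Posterior mean = α/(α+β) = 20.57/32.07 = 0.6414.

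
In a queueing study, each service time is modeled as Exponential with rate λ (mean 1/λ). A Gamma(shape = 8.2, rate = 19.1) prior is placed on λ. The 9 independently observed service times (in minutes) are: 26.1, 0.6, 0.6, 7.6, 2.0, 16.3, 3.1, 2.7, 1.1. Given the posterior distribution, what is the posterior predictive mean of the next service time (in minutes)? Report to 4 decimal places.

4.8889

With a Gamma(shape α, rate β) prior on the exponential rate λ, the posterior after n observations with total T = Σxᵢ is Gamma(α+n, β+T).
Sum of observations T = 60.1 minutes; n = 9.
Posterior: Gamma(8.2+9, 19.1+60.1) = Gamma(17.2, 79.2).
The predictive distribution for the next observation is Lomax; its mean is β/(α−1) = 79.2/16.2 = 4.8889.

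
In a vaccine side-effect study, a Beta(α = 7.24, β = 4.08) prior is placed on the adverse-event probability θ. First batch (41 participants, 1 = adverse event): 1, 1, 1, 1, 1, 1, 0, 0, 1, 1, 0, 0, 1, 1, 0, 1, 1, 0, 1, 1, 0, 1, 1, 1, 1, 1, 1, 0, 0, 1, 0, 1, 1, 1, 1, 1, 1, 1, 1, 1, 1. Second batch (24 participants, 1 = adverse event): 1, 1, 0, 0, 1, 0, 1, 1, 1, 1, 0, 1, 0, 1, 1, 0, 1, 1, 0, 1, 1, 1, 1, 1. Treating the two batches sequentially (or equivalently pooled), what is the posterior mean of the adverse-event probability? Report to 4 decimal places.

0.7238

The Beta prior is conjugate to a Binomial/Bernoulli likelihood; the update adds successes to α and failures to β.
After batch 1: Beta(7.24+31, 4.08+10) = Beta(38.24, 14.08).
After batch 2: Beta(38.24+17, 14.08+7) = Beta(55.24, 21.08).
Posterior mean = α/(α+β) = 55.24/76.32 = 0.7238.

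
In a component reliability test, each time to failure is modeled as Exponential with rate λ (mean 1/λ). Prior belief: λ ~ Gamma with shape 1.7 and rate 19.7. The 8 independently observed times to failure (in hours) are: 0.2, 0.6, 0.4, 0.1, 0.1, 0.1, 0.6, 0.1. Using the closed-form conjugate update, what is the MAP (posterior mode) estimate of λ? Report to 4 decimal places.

With a Gamma(shape α, rate β) prior on the exponential rate λ, the posterior after n observations with total T = Σxᵢ is Gamma(α+n, β+T).
Sum of observations T = 2.2 hours; n = 8.
Posterior: Gamma(1.7+8, 19.7+2.2) = Gamma(9.7, 21.9).
Mode = (α−1)/β = 0.3973.

0.3973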